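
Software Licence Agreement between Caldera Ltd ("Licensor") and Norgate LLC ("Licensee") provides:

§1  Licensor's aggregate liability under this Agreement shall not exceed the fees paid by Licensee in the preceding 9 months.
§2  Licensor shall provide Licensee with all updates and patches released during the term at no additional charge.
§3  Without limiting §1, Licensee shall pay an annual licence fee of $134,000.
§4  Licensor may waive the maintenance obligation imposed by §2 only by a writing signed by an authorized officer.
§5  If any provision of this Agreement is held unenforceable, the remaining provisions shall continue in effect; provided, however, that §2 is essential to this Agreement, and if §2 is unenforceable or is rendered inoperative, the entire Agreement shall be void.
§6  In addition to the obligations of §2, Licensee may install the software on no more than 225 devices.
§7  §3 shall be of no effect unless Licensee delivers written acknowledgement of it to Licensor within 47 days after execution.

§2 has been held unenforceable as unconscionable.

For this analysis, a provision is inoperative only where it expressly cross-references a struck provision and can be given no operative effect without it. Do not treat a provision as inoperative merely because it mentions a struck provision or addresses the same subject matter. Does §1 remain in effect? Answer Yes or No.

No

§2 is struck. §4 has no operative effect of its own apart from §2 and is therefore inoperative. §5 makes §2 an essential term, and §2 is the provision held invalid; under §5, the entire Agreement is therefore void. No provision of the Agreement survives. §1 is among the inoperative provisions, so the answer is no.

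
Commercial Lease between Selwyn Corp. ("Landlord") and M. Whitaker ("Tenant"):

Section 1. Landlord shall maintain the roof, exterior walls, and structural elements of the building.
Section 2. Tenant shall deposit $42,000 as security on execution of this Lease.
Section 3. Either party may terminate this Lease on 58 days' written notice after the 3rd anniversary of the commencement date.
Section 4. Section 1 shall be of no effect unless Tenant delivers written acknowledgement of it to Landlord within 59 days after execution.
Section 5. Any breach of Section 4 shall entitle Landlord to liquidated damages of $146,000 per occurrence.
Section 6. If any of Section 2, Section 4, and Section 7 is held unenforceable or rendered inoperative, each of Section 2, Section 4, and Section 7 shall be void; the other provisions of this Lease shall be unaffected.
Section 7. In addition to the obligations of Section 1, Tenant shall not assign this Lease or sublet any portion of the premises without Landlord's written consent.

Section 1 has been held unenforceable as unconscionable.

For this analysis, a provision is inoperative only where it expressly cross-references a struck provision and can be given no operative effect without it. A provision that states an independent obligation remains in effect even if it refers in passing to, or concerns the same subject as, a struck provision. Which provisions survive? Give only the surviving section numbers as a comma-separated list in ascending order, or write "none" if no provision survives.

3, 6

Section 1 is struck. Section 4 merely fixes the acknowledgement condition for Section 1; with Section 1 gone it has nothing to operate on and falls away. The whole of Section 5 is the liquidated-damages amount, defined by reference to Section 4, so Section 5 cannot stand once Section 4 is removed. Section 6 declares Section 2, Section 4, and Section 7 mutually dependent; since one of them has fallen, all of them are of no effect. That brings down Section 2 and Section 7 as well. The remainder continues in force under Section 6. Section 3 and Section 6 remain in effect.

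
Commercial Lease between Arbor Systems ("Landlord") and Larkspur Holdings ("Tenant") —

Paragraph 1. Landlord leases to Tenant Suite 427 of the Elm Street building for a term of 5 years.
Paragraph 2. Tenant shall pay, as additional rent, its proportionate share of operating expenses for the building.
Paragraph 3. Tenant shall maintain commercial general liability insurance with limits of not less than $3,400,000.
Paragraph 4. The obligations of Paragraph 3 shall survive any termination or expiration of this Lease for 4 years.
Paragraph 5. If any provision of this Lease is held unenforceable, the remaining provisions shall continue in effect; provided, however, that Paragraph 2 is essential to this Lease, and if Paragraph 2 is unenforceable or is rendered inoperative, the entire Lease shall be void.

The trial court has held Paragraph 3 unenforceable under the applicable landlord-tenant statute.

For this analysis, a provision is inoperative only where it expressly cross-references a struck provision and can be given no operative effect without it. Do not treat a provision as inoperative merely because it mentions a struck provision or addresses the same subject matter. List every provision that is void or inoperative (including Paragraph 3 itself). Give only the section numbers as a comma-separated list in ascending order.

3, 4

Paragraph 3 is struck. Paragraph 4 has no operative effect of its own apart from Paragraph 3 and is therefore inoperative. Paragraph 5 makes Paragraph 2 an essential term, but Paragraph 2 is unaffected, so the severability proviso in Paragraph 5 preserves the remaining provisions. Paragraph 1, Paragraph 2, and Paragraph 5 remain in effect.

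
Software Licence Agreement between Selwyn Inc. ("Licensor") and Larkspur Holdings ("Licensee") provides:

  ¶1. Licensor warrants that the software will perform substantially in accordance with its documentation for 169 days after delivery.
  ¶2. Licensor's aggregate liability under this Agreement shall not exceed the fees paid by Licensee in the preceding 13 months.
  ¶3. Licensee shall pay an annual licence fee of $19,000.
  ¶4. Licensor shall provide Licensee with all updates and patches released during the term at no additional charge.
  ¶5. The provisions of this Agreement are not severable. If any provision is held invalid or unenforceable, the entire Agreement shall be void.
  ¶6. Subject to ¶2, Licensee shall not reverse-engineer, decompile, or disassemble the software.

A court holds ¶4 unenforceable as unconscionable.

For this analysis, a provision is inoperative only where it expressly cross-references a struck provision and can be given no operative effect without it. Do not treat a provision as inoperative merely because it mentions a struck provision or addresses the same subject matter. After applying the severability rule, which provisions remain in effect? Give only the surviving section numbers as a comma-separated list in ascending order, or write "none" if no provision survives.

none

¶4 is struck. Nothing else in the Agreement is defined by reference to ¶4. ¶5 provides that the Agreement is not severable, so the invalidity of any one provision voids the entire Agreement. No provision of the Agreement survives.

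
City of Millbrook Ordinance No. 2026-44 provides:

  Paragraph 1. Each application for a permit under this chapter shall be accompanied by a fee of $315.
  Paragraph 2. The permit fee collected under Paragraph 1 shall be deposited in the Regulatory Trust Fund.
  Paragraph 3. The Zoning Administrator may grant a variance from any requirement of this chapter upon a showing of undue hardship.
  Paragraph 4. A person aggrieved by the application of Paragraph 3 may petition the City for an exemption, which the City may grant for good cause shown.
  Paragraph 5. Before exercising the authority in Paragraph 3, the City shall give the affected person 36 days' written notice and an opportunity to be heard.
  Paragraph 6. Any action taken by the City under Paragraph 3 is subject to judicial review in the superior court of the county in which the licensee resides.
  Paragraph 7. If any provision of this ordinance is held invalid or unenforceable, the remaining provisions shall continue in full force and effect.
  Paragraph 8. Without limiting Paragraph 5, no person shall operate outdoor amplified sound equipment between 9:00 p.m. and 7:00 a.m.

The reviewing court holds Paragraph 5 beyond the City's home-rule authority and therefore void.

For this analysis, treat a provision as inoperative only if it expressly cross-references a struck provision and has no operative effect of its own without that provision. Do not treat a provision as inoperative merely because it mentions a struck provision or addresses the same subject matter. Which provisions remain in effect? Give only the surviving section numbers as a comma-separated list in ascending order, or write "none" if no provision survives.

Paragraph 5 is struck. Although Paragraph 8 refers to Paragraph 5, its operative terms do not depend on Paragraph 5, so it remains in effect. Nothing else in the ordinance is defined by reference to Paragraph 5. Paragraph 7 is a severability clause and preserves every provision that can still be given independent effect. That leaves Paragraph 1, Paragraph 2, Paragraph 3, Paragraph 4, Paragraph 6, Paragraph 7, and Paragraph 8 in effect.

1, 2, 3, 4, 6, 7, 8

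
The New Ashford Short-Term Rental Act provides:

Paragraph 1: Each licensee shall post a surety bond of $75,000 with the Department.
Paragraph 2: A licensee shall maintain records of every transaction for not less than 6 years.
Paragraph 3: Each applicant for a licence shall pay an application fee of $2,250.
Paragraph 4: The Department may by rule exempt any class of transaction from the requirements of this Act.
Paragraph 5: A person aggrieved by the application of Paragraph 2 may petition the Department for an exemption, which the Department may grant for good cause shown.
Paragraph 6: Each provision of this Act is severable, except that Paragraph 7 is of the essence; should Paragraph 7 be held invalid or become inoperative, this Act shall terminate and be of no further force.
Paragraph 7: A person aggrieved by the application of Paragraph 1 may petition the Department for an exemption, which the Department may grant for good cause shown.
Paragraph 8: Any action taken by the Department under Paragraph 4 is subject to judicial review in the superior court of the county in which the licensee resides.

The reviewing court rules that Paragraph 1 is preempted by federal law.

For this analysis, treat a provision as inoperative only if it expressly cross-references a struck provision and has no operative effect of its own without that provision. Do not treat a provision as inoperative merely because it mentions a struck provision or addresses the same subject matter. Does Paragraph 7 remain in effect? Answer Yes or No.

No

Paragraph 1 is struck. Paragraph 7 operates only by reference to Paragraph 1, so it falls with Paragraph 1. Paragraph 6 makes Paragraph 7 an essential term, and Paragraph 7 has been rendered inoperative by the cascade; under Paragraph 6, the entire Act is therefore void. No provision of the Act survives. Paragraph 7 is among the inoperative provisions, so the answer is no.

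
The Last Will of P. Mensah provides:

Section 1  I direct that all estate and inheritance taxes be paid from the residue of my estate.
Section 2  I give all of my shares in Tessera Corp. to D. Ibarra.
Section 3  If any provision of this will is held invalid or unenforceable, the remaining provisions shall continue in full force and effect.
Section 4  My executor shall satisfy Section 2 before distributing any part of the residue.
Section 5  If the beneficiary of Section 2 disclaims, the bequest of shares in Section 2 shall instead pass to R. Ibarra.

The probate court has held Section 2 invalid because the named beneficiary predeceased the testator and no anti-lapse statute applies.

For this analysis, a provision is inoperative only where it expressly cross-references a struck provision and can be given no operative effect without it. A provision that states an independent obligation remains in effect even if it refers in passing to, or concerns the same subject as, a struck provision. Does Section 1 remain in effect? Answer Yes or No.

Section 2 is struck. The only function of Section 4 is the priority direction for Section 2, so it cannot stand once Section 2 is removed. Section 5 operates only by reference to Section 2, so it falls with Section 2. Under the severability clause in Section 3, the remaining provisions continue in force. That leaves Section 1 and Section 3 in effect. Section 1 is among the surviving provisions, so the answer is yes.

Yes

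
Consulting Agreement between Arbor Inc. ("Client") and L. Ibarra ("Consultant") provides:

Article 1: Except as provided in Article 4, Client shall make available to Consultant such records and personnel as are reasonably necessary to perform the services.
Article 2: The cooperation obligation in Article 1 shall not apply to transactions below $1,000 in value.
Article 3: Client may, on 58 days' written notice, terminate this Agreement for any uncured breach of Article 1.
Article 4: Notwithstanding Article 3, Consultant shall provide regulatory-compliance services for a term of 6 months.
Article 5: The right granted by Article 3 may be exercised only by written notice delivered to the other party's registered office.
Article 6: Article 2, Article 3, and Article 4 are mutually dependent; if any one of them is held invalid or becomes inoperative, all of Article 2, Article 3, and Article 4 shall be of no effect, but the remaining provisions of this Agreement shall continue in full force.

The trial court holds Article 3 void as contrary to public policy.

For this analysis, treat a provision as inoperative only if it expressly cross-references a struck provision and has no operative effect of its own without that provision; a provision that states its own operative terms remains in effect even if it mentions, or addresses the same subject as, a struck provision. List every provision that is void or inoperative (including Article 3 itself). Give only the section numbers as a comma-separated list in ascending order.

Article 3 is struck. The only function of Article 5 is the notice requirement for Article 3, so it cannot stand once Article 3 is removed. Although Article 1 refers to Article 4, its operative terms do not depend on Article 4, so it remains in effect. Article 6 declares Article 2, Article 3, and Article 4 mutually dependent; since one of them has fallen, all of them are of no effect. That brings down Article 2 and Article 4 as well. The remainder continues in force under Article 6. Article 1 and Article 6 remain in effect.

2, 3, 4, 5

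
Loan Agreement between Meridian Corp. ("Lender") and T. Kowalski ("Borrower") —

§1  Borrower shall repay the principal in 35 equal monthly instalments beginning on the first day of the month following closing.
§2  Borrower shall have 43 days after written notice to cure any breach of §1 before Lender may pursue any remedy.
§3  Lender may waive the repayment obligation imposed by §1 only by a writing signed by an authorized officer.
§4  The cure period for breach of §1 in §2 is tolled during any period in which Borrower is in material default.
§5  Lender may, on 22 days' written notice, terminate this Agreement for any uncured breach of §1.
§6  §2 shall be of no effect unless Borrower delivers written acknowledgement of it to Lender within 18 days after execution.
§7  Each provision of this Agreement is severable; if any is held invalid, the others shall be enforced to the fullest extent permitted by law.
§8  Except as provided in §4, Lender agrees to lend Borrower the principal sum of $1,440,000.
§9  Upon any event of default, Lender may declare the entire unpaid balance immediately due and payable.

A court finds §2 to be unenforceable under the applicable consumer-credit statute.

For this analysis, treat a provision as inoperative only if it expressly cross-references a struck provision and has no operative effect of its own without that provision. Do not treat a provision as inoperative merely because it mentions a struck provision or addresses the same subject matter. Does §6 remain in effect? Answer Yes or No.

§2 is struck. §4 operates only by reference to §2, so it falls with §2. §6 has no operative effect of its own apart from §2 and is therefore inoperative. Although §8 refers to §4, its operative terms do not depend on §4, so it remains in effect. §7 is a severability clause and preserves every provision that can still be given independent effect. That leaves §1, §3, §5, §7, §8, and §9 in effect. §6 is among the inoperative provisions, so the answer is no.

No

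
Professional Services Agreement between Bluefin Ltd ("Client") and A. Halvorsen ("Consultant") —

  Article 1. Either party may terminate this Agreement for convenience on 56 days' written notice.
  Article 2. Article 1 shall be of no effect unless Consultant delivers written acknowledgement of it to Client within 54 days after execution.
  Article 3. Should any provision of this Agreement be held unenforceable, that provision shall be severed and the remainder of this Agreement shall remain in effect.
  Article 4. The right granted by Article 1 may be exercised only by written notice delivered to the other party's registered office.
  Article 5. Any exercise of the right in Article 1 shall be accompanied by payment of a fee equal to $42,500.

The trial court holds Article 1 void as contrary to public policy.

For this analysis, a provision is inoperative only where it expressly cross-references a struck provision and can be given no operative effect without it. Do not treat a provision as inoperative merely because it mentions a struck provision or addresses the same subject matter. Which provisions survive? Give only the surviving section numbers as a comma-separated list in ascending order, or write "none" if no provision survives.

3

Article 1 is struck. Article 2 has no operative effect of its own apart from Article 1 and is therefore inoperative. Article 4 has no operative effect of its own apart from Article 1 and is therefore inoperative. Article 5 has no operative effect of its own apart from Article 1 and is therefore inoperative. Under the severability clause in Article 3, the remaining provisions continue in force. Only Article 3 remains in effect.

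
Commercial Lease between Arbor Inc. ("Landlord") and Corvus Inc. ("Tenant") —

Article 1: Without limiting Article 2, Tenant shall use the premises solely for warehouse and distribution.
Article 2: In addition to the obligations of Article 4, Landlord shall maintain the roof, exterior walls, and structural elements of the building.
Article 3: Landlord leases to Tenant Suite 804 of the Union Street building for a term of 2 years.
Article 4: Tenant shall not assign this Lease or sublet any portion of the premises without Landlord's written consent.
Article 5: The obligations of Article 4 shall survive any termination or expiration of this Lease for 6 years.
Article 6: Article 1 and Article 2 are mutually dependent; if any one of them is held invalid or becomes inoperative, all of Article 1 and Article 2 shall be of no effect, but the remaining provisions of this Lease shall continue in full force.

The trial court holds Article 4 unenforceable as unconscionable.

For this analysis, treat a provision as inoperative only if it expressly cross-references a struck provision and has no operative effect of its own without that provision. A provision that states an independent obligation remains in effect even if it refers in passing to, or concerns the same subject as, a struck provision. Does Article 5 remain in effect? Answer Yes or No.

Article 4 is struck. The only function of Article 5 is the survival period for Article 4, so it cannot stand once Article 4 is removed. Although Article 2 refers to Article 4, its operative terms do not depend on Article 4, so it remains in effect. Article 6 ties Article 1 and Article 2 together, but none of those is affected here; the remaining provisions continue in force under Article 6. That leaves Article 1, Article 2, Article 3, and Article 6 in effect. Article 5 is among the inoperative provisions, so the answer is no.

No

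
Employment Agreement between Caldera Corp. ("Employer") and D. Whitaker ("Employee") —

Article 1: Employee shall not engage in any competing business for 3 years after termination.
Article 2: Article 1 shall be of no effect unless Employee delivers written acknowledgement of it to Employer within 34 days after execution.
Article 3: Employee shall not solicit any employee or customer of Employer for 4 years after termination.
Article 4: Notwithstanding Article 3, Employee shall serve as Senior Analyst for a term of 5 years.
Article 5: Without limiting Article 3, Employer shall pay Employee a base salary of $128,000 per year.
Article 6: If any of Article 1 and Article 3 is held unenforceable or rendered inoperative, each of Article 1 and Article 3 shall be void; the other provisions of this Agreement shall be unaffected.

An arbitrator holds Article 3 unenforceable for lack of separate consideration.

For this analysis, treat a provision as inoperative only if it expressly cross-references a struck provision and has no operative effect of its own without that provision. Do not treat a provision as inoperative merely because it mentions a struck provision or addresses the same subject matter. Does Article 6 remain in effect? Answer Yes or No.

Article 3 is struck. Although Article 5 refers to Article 3, its operative terms do not depend on Article 3, so it remains in effect. Article 4 mentions Article 3 but its own obligation stands independently of Article 3, so Article 4 is not affected. No other provision's operative terms depend on Article 3. Article 6 declares Article 1 and Article 3 mutually dependent; since one of them has fallen, all of them are of no effect. That brings down Article 1 as well. Article 2 in turn depends solely on a provision now struck and likewise falls. The remainder continues in force under Article 6. That leaves Article 4, Article 5, and Article 6 in effect. Article 6 is among the surviving provisions, so the answer is yes.

Yes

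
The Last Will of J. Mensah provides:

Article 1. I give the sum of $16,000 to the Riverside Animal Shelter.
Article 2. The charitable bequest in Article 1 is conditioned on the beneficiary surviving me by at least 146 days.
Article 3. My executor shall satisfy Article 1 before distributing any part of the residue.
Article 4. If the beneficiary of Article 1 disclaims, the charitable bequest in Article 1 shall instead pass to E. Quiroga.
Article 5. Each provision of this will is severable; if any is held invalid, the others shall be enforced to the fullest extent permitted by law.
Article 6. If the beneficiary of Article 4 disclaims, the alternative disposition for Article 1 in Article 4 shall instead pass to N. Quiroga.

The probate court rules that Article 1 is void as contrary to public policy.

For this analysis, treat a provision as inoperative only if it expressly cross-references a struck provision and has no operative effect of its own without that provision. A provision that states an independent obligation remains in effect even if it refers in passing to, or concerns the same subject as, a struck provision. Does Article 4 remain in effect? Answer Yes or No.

No

Article 1 is struck. The only function of Article 2 is the survivorship condition on Article 1, so it cannot stand once Article 1 is removed. The only function of Article 3 is the priority direction for Article 1, so it cannot stand once Article 1 is removed. Article 4 has no operative effect of its own apart from Article 1 and is therefore inoperative. The only function of Article 6 is the alternative disposition for Article 4, so it cannot stand once Article 4 is removed. Article 5 is a severability clause and preserves every provision that can still be given independent effect. Only Article 5 remains in effect. Article 4 is among the inoperative provisions, so the answer is no.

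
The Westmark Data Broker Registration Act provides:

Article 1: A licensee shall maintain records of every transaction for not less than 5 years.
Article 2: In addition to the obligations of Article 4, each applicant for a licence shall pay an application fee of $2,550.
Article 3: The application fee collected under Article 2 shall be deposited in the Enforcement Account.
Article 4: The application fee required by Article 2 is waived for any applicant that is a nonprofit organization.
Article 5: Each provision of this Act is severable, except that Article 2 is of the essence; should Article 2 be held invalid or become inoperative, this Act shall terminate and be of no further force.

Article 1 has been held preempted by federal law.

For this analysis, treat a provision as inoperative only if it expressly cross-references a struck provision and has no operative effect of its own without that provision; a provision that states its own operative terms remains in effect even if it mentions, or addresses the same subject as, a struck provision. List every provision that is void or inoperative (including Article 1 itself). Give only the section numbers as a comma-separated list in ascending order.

Article 1 is struck. No other provision's operative terms depend on Article 1. Article 5 makes Article 2 an essential term, but Article 2 is unaffected, so the severability proviso in Article 5 preserves the remaining provisions. The provisions still in force are Article 2, Article 3, Article 4, and Article 5.

1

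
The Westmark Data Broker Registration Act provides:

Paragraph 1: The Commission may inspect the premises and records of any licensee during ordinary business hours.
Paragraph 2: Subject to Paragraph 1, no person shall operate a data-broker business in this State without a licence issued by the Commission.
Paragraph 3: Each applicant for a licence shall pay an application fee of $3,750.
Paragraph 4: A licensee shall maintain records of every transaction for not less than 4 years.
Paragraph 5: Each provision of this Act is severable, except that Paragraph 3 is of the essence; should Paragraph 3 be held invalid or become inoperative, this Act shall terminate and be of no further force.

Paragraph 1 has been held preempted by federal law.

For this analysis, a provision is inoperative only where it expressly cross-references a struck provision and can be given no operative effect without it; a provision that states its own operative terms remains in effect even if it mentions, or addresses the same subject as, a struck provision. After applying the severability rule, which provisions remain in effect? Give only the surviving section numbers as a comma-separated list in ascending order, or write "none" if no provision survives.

2, 3, 4, 5

Paragraph 1 is struck. Although Paragraph 2 refers to Paragraph 1, its operative terms do not depend on Paragraph 1, so it remains in effect. Nothing else in the Act is defined by reference to Paragraph 1. Paragraph 5 makes Paragraph 3 an essential term, but Paragraph 3 is unaffected, so the severability proviso in Paragraph 5 preserves the remaining provisions. That leaves Paragraph 2, Paragraph 3, Paragraph 4, and Paragraph 5 in effect.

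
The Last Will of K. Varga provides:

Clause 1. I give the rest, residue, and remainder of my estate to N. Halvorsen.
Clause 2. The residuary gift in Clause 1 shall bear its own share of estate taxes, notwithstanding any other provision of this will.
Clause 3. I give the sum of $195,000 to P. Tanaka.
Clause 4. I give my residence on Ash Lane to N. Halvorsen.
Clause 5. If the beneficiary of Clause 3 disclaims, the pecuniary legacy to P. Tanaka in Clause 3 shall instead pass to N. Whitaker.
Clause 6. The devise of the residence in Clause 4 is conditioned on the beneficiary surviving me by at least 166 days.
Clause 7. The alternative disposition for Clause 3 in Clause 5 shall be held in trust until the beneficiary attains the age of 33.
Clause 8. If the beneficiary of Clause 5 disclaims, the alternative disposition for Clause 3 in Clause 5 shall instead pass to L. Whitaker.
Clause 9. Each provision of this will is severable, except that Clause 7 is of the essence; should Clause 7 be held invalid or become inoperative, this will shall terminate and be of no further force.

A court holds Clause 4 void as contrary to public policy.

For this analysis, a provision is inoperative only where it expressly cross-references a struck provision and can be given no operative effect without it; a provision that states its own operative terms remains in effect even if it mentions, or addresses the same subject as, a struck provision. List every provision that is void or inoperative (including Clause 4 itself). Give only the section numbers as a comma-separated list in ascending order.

Clause 4 is struck. Clause 6 operates only by reference to Clause 4, so it falls with Clause 4. Clause 9 makes Clause 7 an essential term, but Clause 7 is unaffected, so the severability proviso in Clause 9 preserves the remaining provisions. The provisions still in force are Clause 1, Clause 2, Clause 3, Clause 5, Clause 7, Clause 8, and Clause 9.

4, 6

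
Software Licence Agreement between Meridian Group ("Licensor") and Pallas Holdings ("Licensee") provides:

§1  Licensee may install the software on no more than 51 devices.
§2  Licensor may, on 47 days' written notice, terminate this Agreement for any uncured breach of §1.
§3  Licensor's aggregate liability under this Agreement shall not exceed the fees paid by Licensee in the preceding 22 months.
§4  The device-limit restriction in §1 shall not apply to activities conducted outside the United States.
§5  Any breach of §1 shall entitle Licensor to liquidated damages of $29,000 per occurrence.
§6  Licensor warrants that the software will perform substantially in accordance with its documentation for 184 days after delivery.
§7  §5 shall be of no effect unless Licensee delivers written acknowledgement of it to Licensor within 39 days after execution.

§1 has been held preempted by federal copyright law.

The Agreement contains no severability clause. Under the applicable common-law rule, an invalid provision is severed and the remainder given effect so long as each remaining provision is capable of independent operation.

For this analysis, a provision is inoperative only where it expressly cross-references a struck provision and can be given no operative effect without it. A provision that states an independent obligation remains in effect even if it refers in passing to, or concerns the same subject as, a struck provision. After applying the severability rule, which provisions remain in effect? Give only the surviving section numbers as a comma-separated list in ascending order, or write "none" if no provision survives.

§1 is struck. §2 operates only by reference to §1, so it falls with §1. §4 has no operative effect of its own apart from §1 and is therefore inoperative. §5 operates only by reference to §1, so it falls with §1. The only function of §7 is the acknowledgement condition for §5, so it cannot stand once §5 is removed. Under the stated default rule, only provisions that cannot operate independently fall away; the rest are enforced. §3 and §6 remain in effect.

3, 6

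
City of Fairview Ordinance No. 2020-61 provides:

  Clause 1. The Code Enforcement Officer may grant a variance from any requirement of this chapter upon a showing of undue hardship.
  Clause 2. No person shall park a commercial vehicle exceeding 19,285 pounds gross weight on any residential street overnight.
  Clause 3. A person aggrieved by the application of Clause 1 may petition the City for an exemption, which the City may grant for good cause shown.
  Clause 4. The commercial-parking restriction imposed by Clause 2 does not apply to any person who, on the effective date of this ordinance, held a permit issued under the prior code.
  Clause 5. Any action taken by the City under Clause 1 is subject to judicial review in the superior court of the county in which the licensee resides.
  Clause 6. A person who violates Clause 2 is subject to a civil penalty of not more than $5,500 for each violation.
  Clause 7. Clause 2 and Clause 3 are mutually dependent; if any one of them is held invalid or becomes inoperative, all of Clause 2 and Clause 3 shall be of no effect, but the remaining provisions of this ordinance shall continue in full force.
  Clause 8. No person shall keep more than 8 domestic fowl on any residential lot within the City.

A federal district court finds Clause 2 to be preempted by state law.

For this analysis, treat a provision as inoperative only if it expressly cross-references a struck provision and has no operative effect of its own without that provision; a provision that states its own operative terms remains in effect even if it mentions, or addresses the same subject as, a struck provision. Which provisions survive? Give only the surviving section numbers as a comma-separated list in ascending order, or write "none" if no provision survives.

Clause 2 is struck. The only function of Clause 4 is the grandfather exemption from Clause 2, so it cannot stand once Clause 2 is removed. Clause 6 merely fixes the civil penalty for violating Clause 2; with Clause 2 gone it has nothing to operate on and falls away. Clause 7 declares Clause 2 and Clause 3 mutually dependent; since one of them has fallen, all of them are of no effect. That brings down Clause 3 as well. The remainder continues in force under Clause 7. That leaves Clause 1, Clause 5, Clause 7, and Clause 8 in effect.

1, 5, 7, 8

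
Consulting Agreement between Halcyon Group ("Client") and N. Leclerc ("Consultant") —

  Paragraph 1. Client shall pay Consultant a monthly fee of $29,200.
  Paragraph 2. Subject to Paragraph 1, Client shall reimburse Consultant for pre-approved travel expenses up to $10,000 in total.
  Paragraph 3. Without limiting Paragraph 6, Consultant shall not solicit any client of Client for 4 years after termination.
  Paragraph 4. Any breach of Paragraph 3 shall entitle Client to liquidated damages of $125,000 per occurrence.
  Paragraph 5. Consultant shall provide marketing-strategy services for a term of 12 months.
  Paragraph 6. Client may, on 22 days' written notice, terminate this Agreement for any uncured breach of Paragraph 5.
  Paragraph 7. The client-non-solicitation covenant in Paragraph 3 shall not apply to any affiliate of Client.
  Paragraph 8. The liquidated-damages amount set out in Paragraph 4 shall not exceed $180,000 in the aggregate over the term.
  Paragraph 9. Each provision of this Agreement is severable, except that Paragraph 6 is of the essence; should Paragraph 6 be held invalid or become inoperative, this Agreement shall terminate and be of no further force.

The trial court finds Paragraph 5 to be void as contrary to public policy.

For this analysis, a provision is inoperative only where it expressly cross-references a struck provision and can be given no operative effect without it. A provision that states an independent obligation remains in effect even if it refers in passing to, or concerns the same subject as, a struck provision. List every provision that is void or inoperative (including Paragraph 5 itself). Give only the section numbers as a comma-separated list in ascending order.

1, 2, 3, 4, 5, 6, 7, 8, 9

Paragraph 5 is struck. Paragraph 6 merely fixes the termination right for breach of Paragraph 5; with Paragraph 5 gone it has nothing to operate on and falls away. Paragraph 9 makes Paragraph 6 an essential term, and Paragraph 6 has been rendered inoperative by the cascade; under Paragraph 9, the entire Agreement is therefore void. No provision of the Agreement survives.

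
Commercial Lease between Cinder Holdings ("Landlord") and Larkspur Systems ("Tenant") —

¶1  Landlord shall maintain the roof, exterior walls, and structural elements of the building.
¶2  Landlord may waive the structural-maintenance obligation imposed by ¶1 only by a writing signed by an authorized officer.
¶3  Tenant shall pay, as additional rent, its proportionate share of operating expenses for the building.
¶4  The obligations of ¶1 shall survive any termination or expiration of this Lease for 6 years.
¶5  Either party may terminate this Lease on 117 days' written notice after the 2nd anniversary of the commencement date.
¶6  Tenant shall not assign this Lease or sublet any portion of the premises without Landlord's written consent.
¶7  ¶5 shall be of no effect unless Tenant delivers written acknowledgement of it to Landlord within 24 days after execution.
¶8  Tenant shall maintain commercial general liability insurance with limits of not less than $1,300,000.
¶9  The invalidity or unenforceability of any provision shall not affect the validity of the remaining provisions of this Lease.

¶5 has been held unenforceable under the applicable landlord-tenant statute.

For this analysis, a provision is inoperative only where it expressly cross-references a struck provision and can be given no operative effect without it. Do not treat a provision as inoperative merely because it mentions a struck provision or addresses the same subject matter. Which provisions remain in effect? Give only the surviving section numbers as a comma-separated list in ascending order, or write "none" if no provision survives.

¶5 is struck. ¶7 merely fixes the acknowledgement condition for ¶5; with ¶5 gone it has nothing to operate on and falls away. ¶9 is a severability clause and preserves every provision that can still be given independent effect. The provisions still in force are ¶1, ¶2, ¶3, ¶4, ¶6, ¶8, and ¶9.

1, 2, 3, 4, 6, 8, 9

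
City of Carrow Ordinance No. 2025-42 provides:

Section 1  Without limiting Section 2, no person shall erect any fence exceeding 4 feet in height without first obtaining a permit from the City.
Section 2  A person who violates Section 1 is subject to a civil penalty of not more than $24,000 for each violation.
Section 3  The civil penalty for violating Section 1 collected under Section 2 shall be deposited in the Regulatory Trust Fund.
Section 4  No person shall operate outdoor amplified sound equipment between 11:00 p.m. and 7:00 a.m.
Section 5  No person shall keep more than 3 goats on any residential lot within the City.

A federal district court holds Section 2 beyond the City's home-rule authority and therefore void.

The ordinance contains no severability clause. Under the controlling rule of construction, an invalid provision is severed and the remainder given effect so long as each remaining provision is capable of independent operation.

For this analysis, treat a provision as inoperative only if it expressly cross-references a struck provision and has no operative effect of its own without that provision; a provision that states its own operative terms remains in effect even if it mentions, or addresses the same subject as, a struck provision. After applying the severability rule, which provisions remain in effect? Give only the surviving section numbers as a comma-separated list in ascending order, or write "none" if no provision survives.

Section 2 is struck. The whole of Section 3 is the disposition of the civil penalty for violating Section 1, defined by reference to Section 2, so Section 3 cannot stand once Section 2 is removed. Section 1 mentions Section 2 but its own obligation stands independently of Section 2, so Section 1 is not affected. With no severability clause, the stated default rule severs what cannot stand and enforces each remaining provision that can operate on its own. The provisions still in force are Section 1, Section 4, and Section 5.

1, 4, 5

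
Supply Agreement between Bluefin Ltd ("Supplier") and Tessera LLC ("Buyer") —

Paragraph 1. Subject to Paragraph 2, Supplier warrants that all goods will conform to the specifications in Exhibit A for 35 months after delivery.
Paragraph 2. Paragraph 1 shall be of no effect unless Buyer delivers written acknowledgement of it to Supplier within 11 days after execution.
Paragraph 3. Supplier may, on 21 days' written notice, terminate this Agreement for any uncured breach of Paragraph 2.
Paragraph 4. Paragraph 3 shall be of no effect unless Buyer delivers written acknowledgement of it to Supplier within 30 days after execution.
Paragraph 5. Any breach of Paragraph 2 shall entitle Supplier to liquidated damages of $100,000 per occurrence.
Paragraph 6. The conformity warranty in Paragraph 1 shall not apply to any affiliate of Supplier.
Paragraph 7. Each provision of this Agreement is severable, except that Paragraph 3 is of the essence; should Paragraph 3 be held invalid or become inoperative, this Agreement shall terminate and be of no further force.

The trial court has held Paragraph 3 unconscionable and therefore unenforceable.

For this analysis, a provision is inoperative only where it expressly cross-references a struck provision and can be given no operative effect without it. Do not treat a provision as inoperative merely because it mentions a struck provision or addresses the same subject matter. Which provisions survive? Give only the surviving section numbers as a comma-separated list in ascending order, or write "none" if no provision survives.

none

Paragraph 3 is struck. The only function of Paragraph 4 is the acknowledgement condition for Paragraph 3, so it cannot stand once Paragraph 3 is removed. Paragraph 7 makes Paragraph 3 an essential term, and Paragraph 3 is the provision held invalid; under Paragraph 7, the entire Agreement is therefore void. No provision of the Agreement survives.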